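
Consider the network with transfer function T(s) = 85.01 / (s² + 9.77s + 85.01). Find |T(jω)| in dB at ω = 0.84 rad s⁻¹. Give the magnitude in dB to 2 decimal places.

|(j0.84)² + 9.77(j0.84) + 85.01| = |84.304 + j8.2068| = 84.7
|T(j0.84)| = 85.01 / 84.7 = 1.0036
20 log₁₀(1.0036) = 0.031 dB

0.03 dB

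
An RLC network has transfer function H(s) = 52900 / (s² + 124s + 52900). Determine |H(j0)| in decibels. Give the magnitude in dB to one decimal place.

0.0 dB

H(0) = 52900 / 52900 = 1
20 log₁₀(1) = 0.00 dB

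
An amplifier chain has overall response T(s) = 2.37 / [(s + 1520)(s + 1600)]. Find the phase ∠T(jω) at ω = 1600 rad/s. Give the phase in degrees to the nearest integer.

∠(j1600 + 1520) = arctan(1600/1520) = 46.47°
∠(j1600 + 1600) = arctan(1600/1600) = 45.00°
∠T(j1600) = − (46.47° + 45.00°) = -91.47°

-91 deg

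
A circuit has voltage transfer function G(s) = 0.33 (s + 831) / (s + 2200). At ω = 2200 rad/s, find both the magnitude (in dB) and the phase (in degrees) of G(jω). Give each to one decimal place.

|j2200 + 831| = √(2200² + 831²) = 2352
|j2200 + 2200| = √(2200² + 2200²) = 3111
|G(j2200)| = 0.33 × 2352 / 3111 = 0.24944
20 log₁₀(0.24944) = -12.06 dB
∠(j2200 + 831) = arctan(2200/831) = 69.31°
∠(j2200 + 2200) = arctan(2200/2200) = 45.00°
∠G(j2200) = 69.31° − 45.00° = 24.31°

|G| = -12.1 dB, ∠G = 24.3°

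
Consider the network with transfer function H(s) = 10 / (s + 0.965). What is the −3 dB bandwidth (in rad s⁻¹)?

0.965 rad s⁻¹

For a single-pole low-pass, the −3 dB point is at the pole: ω = 0.965 rad s⁻¹.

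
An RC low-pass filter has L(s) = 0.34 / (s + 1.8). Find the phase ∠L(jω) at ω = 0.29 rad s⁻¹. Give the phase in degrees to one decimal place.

∠(j0.29 + 1.8) = arctan(0.29/1.8) = 9.15°
∠L(j0.29) = −9.15° = -9.15°

-9.2 deg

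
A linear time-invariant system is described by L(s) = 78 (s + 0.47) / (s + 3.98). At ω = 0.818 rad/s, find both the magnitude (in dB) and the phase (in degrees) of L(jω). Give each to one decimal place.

|j0.818 + 0.47| = √(0.818² + 0.47²) = 0.9434
|j0.818 + 3.98| = √(0.818² + 3.98²) = 4.063
|L(j0.818)| = 78 × 0.9434 / 4.063 = 18.11
20 log₁₀(18.11) = 25.16 dB
∠(j0.818 + 0.47) = arctan(0.818/0.47) = 60.12°
∠(j0.818 + 3.98) = arctan(0.818/3.98) = 11.61°
∠L(j0.818) = 60.12° − 11.61° = 48.51°

|L| = 25.2 dB, ∠L = 48.5°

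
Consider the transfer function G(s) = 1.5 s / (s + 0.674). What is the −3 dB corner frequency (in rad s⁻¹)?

For a single-pole high-pass, the −3 dB point is at the pole: ω = 0.674 rad s⁻¹.

0.674 rad s⁻¹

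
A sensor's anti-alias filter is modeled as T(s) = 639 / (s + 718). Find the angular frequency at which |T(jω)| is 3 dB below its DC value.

For a single-pole low-pass, the −3 dB point is at the pole: ω = 718 rad/s.

718 rad/s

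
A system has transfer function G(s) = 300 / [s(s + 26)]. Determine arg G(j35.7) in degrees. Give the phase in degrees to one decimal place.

∠(j35.7 + 26) = arctan(35.7/26) = 53.93°
∠(j35.7) = 90.00°
∠G(j35.7) = − (53.93° + 90.00°) = -143.93°

-143.9 deg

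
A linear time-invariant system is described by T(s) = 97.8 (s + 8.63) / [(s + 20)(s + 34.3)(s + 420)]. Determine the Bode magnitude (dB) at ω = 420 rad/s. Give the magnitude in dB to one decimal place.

-68.2 dB

|j420 + 8.63| = √(420² + 8.63²) = 420.1
|j420 + 20| = √(420² + 20²) = 420.5
|j420 + 34.3| = √(420² + 34.3²) = 421.4
|j420 + 420| = √(420² + 420²) = 594
|T(j420)| = 97.8 × 420.1 / (420.5 × 421.4 × 594) = 0.00039037
20 log₁₀(0.00039037) = -68.17 dB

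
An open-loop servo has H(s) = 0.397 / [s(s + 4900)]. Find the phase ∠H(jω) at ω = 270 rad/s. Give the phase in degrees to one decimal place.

-93.2°

∠(j270 + 4900) = arctan(270/4900) = 3.15°
∠(j270) = 90.00°
∠H(j270) = − (3.15° + 90.00°) = -93.15°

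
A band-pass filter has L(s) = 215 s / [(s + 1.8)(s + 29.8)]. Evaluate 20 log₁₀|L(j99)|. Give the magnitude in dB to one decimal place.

|j99| = 99
|j99 + 1.8| = √(99² + 1.8²) = 99.02
|j99 + 29.8| = √(99² + 29.8²) = 103.4
|L(j99)| = 215 × 99 / (99.02 × 103.4) = 2.0792
20 log₁₀(2.0792) = 6.36 dB

6.4 dB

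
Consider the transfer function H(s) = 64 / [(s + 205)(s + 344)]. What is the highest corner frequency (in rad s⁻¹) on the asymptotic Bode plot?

Break frequencies occur at each pole and zero magnitude: 205 rad s⁻¹, 344 rad s⁻¹.
The highest is 344 rad s⁻¹.

344 rad s⁻¹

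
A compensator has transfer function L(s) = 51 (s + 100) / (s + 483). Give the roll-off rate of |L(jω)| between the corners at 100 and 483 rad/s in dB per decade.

20 dB/decade

In this band the factors already past their corner are: zero at 100; net slope = 20 dB/decade.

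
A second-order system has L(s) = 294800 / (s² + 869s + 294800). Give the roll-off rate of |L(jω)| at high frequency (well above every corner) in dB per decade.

-40 dB/decade

With 0 zeros and 2 poles, the high-frequency asymptotic slope is 20 × (0 − 2) = -40 dB/decade.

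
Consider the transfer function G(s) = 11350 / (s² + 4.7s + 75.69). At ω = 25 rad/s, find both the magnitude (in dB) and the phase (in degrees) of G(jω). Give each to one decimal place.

|(j25)² + 4.7(j25) + 75.69| = |-549.31 + j117.5| = 561.7
|G(j25)| = 11350 / 561.7 = 20.205
20 log₁₀(20.205) = 26.11 dB
∠[(j25)² + 4.7(j25) + 75.69] = ∠[-549.31 + j117.5] = 167.93°
∠G(j25) = −167.93° = -167.93°

|G| = 26.1 dB, ∠G = -167.9°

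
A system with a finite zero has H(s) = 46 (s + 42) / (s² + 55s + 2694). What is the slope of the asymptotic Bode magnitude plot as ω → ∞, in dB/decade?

-20 dB/decade

With 1 zero and 2 poles, the high-frequency asymptotic slope is 20 × (1 − 2) = -20 dB/decade.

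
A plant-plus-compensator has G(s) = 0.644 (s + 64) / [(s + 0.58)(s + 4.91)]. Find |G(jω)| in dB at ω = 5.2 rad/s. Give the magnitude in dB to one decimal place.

0.9 dB

|j5.2 + 64| = √(5.2² + 64²) = 64.21
|j5.2 + 0.58| = √(5.2² + 0.58²) = 5.232
|j5.2 + 4.91| = √(5.2² + 4.91²) = 7.152
|G(j5.2)| = 0.644 × 64.21 / (5.232 × 7.152) = 1.1051
20 log₁₀(1.1051) = 0.87 dB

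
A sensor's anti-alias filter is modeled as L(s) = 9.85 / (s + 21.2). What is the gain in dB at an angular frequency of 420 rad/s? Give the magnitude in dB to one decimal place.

-32.6 dB

|j420 + 21.2| = √(420² + 21.2²) = 420.5
|L(j420)| = 9.85 / 420.5 = 0.023423
20 log₁₀(0.023423) = -32.61 dB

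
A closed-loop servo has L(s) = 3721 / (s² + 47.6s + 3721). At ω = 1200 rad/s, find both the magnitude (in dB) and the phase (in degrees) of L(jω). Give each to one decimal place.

|(j1200)² + 47.6(j1200) + 3721| = |-1.4363e+06 + j57120| = 1.437e+06
|L(j1200)| = 3721 / 1.437e+06 = 0.0025887
20 log₁₀(0.0025887) = -51.74 dB
∠[(j1200)² + 47.6(j1200) + 3721] = ∠[-1.4363e+06 + j57120] = 177.72°
∠L(j1200) = −177.72° = -177.72°

|L| = -51.7 dB, ∠L = -177.7°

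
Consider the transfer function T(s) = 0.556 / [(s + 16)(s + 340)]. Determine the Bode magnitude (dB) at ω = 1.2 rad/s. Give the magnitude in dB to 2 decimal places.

|j1.2 + 16| = √(1.2² + 16²) = 16.04
|j1.2 + 340| = √(1.2² + 340²) = 340
|T(j1.2)| = 0.556 / (16.04 × 340) = 0.00010192
20 log₁₀(0.00010192) = -79.835 dB

-79.83 dB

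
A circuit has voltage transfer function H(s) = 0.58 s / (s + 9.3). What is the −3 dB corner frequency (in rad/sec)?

For a single-pole high-pass, the −3 dB point is at the pole: ω = 9.3 rad/sec.

9.3 rad/sec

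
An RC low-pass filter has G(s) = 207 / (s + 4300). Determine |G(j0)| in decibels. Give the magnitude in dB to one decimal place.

G(0) = 207 / 4300 = 0.04814
20 log₁₀(0.04814) = -26.35 dB

-26.3 dB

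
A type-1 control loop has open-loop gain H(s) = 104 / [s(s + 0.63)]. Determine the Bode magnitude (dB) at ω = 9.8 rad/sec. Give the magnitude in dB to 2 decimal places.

0.67 dB

|j9.8 + 0.63| = √(9.8² + 0.63²) = 9.82
|j9.8| = 9.8
|H(j9.8)| = 104 / (9.82 × 9.8) = 1.0807
20 log₁₀(1.0807) = 0.674 dB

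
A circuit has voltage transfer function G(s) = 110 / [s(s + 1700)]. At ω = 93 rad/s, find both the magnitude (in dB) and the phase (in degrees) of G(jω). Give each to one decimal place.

|j93 + 1700| = √(93² + 1700²) = 1703
|j93| = 93
|G(j93)| = 110 / (1703 × 93) = 0.00069472
20 log₁₀(0.00069472) = -63.16 dB
∠(j93 + 1700) = arctan(93/1700) = 3.13°
∠(j93) = 90.00°
∠G(j93) = − (3.13° + 90.00°) = -93.13°

|G| = -63.2 dB, ∠G = -93.1°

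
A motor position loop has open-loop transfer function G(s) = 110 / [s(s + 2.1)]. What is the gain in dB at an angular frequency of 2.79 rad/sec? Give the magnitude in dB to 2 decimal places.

|j2.79 + 2.1| = √(2.79² + 2.1²) = 3.492
|j2.79| = 2.79
|G(j2.79)| = 110 / (3.492 × 2.79) = 11.291
20 log₁₀(11.291) = 21.054 dB

21.05 dB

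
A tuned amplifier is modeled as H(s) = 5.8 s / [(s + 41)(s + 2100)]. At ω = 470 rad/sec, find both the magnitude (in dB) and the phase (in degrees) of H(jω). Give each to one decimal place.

|H| = -51.4 dB, ∠H = -7.6°

|j470| = 470
|j470 + 41| = √(470² + 41²) = 471.8
|j470 + 2100| = √(470² + 2100²) = 2152
|H(j470)| = 5.8 × 470 / (471.8 × 2152) = 0.002685
20 log₁₀(0.002685) = -51.42 dB
∠(j470) = 90.00°
∠(j470 + 41) = arctan(470/41) = 85.01°
∠(j470 + 2100) = arctan(470/2100) = 12.62°
∠H(j470) = 90.00° − (85.01° + 12.62°) = -7.63°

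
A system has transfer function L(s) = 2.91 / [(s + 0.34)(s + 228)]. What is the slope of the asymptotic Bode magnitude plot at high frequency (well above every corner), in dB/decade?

-40 dB/decade

With 0 zeros and 2 poles, the high-frequency asymptotic slope is 20 × (0 − 2) = -40 dB/decade.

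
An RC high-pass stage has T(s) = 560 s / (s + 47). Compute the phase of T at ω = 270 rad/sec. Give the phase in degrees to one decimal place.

9.9°

∠(j270) = 90.00°
∠(j270 + 47) = arctan(270/47) = 80.13°
∠T(j270) = 90.00° − 80.13° = 9.87°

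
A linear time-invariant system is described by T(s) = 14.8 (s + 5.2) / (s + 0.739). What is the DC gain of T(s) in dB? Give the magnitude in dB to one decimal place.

40.4 dB

T(0) = 14.8 × 5.2 / 0.739 = 104.14
20 log₁₀(104.14) = 40.35 dB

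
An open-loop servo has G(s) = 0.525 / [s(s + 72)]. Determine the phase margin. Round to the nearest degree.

90°

Gain crossover: |G(jω)| = 1 at ω ≈ 0.00729 rad/sec.
∠G(j0.00729) = −90° − arctan(0.00729/72) ≈ -90.01°
PM = 180° + (-90.01°) = 89.99°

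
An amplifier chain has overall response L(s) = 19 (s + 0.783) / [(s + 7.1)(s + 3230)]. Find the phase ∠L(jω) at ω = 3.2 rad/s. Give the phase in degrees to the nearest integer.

52°

∠(j3.2 + 0.783) = arctan(3.2/0.783) = 76.25°
∠(j3.2 + 7.1) = arctan(3.2/7.1) = 24.26°
∠(j3.2 + 3230) = arctan(3.2/3230) = 0.06°
∠L(j3.2) = 76.25° − (24.26° + 0.06°) = 51.93°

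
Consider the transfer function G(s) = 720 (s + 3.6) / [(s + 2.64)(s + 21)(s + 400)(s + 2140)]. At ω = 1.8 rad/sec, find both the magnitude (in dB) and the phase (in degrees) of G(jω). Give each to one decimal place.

|G| = -86.0 dB, ∠G = -12.9°

|j1.8 + 3.6| = √(1.8² + 3.6²) = 4.025
|j1.8 + 2.64| = √(1.8² + 2.64²) = 3.195
|j1.8 + 21| = √(1.8² + 21²) = 21.08
|j1.8 + 400| = √(1.8² + 400²) = 400
|j1.8 + 2140| = √(1.8² + 2140²) = 2140
|G(j1.8)| = 720 × 4.025 / (3.195 × 21.08 × 400 × 2140) = 5.0269e-05
20 log₁₀(5.0269e-05) = -85.97 dB
∠(j1.8 + 3.6) = arctan(1.8/3.6) = 26.57°
∠(j1.8 + 2.64) = arctan(1.8/2.64) = 34.29°
∠(j1.8 + 21) = arctan(1.8/21) = 4.90°
∠(j1.8 + 400) = arctan(1.8/400) = 0.26°
∠(j1.8 + 2140) = arctan(1.8/2140) = 0.05°
∠G(j1.8) = 26.57° − (34.29° + 4.90° + 0.26° + 0.05°) = -12.93°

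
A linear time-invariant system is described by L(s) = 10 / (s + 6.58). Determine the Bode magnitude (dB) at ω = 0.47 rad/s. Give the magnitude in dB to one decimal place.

3.6 dB

|j0.47 + 6.58| = √(0.47² + 6.58²) = 6.597
|L(j0.47)| = 10 / 6.597 = 1.5159
20 log₁₀(1.5159) = 3.61 dB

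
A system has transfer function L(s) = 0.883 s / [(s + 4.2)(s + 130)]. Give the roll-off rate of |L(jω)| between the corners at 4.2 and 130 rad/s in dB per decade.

In this band the factors already past their corner are: 1 differentiator zero, pole at 4.2; net slope = 0 dB/decade.

0 dB/decade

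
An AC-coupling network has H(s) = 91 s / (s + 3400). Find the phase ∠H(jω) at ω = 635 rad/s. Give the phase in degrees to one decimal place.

∠(j635) = 90.00°
∠(j635 + 3400) = arctan(635/3400) = 10.58°
∠H(j635) = 90.00° − 10.58° = 79.42°

79.4 deg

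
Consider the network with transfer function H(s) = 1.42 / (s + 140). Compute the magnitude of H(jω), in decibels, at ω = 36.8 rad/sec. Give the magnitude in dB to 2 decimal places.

-40.17 dB

|j36.8 + 140| = √(36.8² + 140²) = 144.8
|H(j36.8)| = 1.42 / 144.8 = 0.0098096
20 log₁₀(0.0098096) = -40.167 dB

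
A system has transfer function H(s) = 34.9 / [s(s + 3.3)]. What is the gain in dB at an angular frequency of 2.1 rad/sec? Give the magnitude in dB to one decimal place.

12.6 dB

|j2.1 + 3.3| = √(2.1² + 3.3²) = 3.912
|j2.1| = 2.1
|H(j2.1)| = 34.9 / (3.912 × 2.1) = 4.2487
20 log₁₀(4.2487) = 12.57 dB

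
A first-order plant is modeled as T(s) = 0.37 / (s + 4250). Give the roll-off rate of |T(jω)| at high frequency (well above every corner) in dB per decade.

With 0 zeros and 1 pole, the high-frequency asymptotic slope is 20 × (0 − 1) = -20 dB/decade.

-20 dB/decade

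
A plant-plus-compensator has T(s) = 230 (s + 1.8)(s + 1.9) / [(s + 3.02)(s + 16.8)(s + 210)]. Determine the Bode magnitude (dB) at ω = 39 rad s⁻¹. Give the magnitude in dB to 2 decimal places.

|j39 + 1.8| = √(39² + 1.8²) = 39.04
|j39 + 1.9| = √(39² + 1.9²) = 39.05
|j39 + 3.02| = √(39² + 3.02²) = 39.12
|j39 + 16.8| = √(39² + 16.8²) = 42.46
|j39 + 210| = √(39² + 210²) = 213.6
|T(j39)| = 230 × 39.04 × 39.05 / (39.12 × 42.46 × 213.6) = 0.98824
20 log₁₀(0.98824) = -0.103 dB

-0.10 dB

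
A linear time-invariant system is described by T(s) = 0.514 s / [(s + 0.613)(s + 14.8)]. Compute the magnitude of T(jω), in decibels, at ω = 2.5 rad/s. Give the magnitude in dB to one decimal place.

|j2.5| = 2.5
|j2.5 + 0.613| = √(2.5² + 0.613²) = 2.574
|j2.5 + 14.8| = √(2.5² + 14.8²) = 15.01
|T(j2.5)| = 0.514 × 2.5 / (2.574 × 15.01) = 0.033259
20 log₁₀(0.033259) = -29.56 dB

-29.6 dB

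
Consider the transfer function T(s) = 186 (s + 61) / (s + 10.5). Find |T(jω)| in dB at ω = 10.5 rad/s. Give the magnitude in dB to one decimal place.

|j10.5 + 61| = √(10.5² + 61²) = 61.9
|j10.5 + 10.5| = √(10.5² + 10.5²) = 14.85
|T(j10.5)| = 186 × 61.9 / 14.85 = 775.32
20 log₁₀(775.32) = 57.79 dB

57.8 dB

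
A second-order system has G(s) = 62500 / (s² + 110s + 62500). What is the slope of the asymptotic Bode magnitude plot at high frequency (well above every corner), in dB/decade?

With 0 zeros and 2 poles, the high-frequency asymptotic slope is 20 × (0 − 2) = -40 dB/decade.

-40 dB/decade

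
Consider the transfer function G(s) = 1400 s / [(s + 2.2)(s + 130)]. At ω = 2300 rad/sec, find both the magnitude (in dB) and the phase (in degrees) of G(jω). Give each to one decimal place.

|G| = -4.3 dB, ∠G = -86.7°

|j2300| = 2300
|j2300 + 2.2| = √(2300² + 2.2²) = 2300
|j2300 + 130| = √(2300² + 130²) = 2304
|G(j2300)| = 1400 × 2300 / (2300 × 2304) = 0.60773
20 log₁₀(0.60773) = -4.33 dB
∠(j2300) = 90.00°
∠(j2300 + 2.2) = arctan(2300/2.2) = 89.95°
∠(j2300 + 130) = arctan(2300/130) = 86.76°
∠G(j2300) = 90.00° − (89.95° + 86.76°) = -86.71°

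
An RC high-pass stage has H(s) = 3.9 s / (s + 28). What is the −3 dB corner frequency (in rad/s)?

For a single-pole high-pass, the −3 dB point is at the pole: ω = 28 rad/s.

28 rad/s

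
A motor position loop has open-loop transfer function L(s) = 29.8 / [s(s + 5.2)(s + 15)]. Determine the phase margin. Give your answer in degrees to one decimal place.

84.4°

Gain crossover: |L(jω)| = 1 at ω ≈ 0.381 rad s⁻¹.
∠L(j0.381) = −90° − arctan(0.381/5.2) − arctan(0.381/15) ≈ -95.64°
PM = 180° + (-95.64°) = 84.36°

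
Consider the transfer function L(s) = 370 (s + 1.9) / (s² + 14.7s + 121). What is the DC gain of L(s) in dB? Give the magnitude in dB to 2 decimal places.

15.28 dB

L(0) = 370 × 1.9 / 121 = 5.8099
20 log₁₀(5.8099) = 15.283 dB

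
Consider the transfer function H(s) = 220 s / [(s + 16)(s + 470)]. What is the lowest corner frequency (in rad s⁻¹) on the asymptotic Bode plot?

16 rad s⁻¹

Break frequencies occur at each pole and zero magnitude: 16 rad s⁻¹, 470 rad s⁻¹.
The lowest is 16 rad s⁻¹.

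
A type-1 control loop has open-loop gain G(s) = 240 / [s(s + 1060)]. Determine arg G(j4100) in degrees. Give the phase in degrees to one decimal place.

∠(j4100 + 1060) = arctan(4100/1060) = 75.50°
∠(j4100) = 90.00°
∠G(j4100) = − (75.50° + 90.00°) = -165.50°

-165.5°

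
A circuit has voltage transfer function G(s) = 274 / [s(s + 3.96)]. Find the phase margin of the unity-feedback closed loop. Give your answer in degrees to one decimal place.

Gain crossover: |G(jω)| = 1 at ω ≈ 16.3 rad/sec.
∠G(j16.3) = −90° − arctan(16.3/3.96) ≈ -166.36°
PM = 180° + (-166.36°) = 13.64°

13.6°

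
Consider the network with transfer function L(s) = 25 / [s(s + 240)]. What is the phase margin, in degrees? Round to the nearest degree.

Gain crossover: |L(jω)| = 1 at ω ≈ 0.104 rad/s.
∠L(j0.104) = −90° − arctan(0.104/240) ≈ -90.02°
PM = 180° + (-90.02°) = 89.98°

90°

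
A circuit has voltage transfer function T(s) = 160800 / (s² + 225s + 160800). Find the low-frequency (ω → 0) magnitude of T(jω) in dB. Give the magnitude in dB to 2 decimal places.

0.00 dB

T(0) = 160800 / 160800 = 1
20 log₁₀(1) = 0.000 dB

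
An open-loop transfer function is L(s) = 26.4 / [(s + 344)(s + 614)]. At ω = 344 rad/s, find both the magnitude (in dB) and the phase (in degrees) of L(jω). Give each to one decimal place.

|L| = -82.3 dB, ∠L = -74.3 deg

|j344 + 344| = √(344² + 344²) = 486.5
|j344 + 614| = √(344² + 614²) = 703.8
|L(j344)| = 26.4 / (486.5 × 703.8) = 7.7105e-05
20 log₁₀(7.7105e-05) = -82.26 dB
∠(j344 + 344) = arctan(344/344) = 45.00°
∠(j344 + 614) = arctan(344/614) = 29.26°
∠L(j344) = − (45.00° + 29.26°) = -74.26°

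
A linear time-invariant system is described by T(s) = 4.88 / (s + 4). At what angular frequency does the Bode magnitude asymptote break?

4 rad/s

The single real pole at s = −4 gives a corner at ω = 4 rad/s.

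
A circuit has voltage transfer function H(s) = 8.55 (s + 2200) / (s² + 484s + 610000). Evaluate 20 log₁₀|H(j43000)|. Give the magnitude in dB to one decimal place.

-74.0 dB

|j43000 + 2200| = √(43000² + 2200²) = 4.306e+04
|(j43000)² + 484(j43000) + 610000| = |-1.8484e+09 + j2.0812e+07| = 1.849e+09
|H(j43000)| = 8.55 × 4.306e+04 / 1.849e+09 = 0.00019915
20 log₁₀(0.00019915) = -74.02 dB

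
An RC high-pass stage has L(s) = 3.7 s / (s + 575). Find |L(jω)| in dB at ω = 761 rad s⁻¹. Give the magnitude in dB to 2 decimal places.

|j761| = 761
|j761 + 575| = √(761² + 575²) = 953.8
|L(j761)| = 3.7 × 761 / 953.8 = 2.9521
20 log₁₀(2.9521) = 9.403 dB

9.40 dB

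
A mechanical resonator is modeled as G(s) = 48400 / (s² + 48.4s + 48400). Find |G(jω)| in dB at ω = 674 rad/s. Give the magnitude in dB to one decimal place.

-18.5 dB

|(j674)² + 48.4(j674) + 48400| = |-4.0588e+05 + j32622| = 4.072e+05
|G(j674)| = 48400 / 4.072e+05 = 0.11886
20 log₁₀(0.11886) = -18.50 dB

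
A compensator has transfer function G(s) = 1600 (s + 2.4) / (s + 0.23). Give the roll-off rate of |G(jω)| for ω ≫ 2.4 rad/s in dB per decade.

With 1 zero and 1 pole, the high-frequency asymptotic slope is 20 × (1 − 1) = 0 dB/decade.

0 dB/decade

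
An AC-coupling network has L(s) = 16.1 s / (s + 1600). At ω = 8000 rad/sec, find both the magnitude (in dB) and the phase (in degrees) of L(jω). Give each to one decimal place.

|j8000| = 8000
|j8000 + 1600| = √(8000² + 1600²) = 8158
|L(j8000)| = 16.1 × 8000 / 8158 = 15.787
20 log₁₀(15.787) = 23.97 dB
∠(j8000) = 90.00°
∠(j8000 + 1600) = arctan(8000/1600) = 78.69°
∠L(j8000) = 90.00° − 78.69° = 11.31°

|L| = 24.0 dB, ∠L = 11.3°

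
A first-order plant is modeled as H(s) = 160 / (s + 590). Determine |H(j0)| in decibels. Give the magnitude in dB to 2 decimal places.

-11.33 dB

H(0) = 160 / 590 = 0.27119
20 log₁₀(0.27119) = -11.335 dB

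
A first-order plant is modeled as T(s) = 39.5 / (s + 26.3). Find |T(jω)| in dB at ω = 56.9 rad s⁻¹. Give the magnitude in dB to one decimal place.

-4.0 dB

|j56.9 + 26.3| = √(56.9² + 26.3²) = 62.68
|T(j56.9)| = 39.5 / 62.68 = 0.63014
20 log₁₀(0.63014) = -4.01 dB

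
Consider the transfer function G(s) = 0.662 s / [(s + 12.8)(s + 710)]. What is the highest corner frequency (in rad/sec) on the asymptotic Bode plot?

710 rad/sec

Break frequencies occur at each pole and zero magnitude: 12.8 rad/sec, 710 rad/sec.
The highest is 710 rad/sec.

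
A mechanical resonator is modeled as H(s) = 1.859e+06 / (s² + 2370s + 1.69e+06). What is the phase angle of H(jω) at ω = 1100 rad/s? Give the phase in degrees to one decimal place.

-79.6 deg

∠[(j1100)² + 2370(j1100) + 1.69e+06] = ∠[4.8e+05 + j2.607e+06] = 79.57°
∠H(j1100) = −79.57° = -79.57°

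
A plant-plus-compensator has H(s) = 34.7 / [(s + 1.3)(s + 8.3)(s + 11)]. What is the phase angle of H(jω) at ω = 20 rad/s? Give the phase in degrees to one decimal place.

-214.9°

∠(j20 + 1.3) = arctan(20/1.3) = 86.28°
∠(j20 + 8.3) = arctan(20/8.3) = 67.46°
∠(j20 + 11) = arctan(20/11) = 61.19°
∠H(j20) = − (86.28° + 67.46° + 61.19°) = -214.93°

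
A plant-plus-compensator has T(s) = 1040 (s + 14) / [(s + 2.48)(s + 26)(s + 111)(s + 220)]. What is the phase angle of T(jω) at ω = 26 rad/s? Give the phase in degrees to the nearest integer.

-88°

∠(j26 + 14) = arctan(26/14) = 61.70°
∠(j26 + 2.48) = arctan(26/2.48) = 84.55°
∠(j26 + 26) = arctan(26/26) = 45.00°
∠(j26 + 111) = arctan(26/111) = 13.18°
∠(j26 + 220) = arctan(26/220) = 6.74°
∠T(j26) = 61.70° − (84.55° + 45.00° + 13.18° + 6.74°) = -87.78°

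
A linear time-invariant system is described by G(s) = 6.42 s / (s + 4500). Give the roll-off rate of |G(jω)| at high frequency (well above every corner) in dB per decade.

With 1 zero and 1 pole, the high-frequency asymptotic slope is 20 × (1 − 1) = 0 dB/decade.

0 dB/decade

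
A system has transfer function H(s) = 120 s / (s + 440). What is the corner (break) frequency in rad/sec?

440 rad/sec

The single real pole at s = −440 gives a corner at ω = 440 rad/sec.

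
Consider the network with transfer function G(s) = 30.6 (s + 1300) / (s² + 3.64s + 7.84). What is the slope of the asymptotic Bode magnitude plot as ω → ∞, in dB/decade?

With 1 zero and 2 poles, the high-frequency asymptotic slope is 20 × (1 − 2) = -20 dB/decade.

-20 dB/decade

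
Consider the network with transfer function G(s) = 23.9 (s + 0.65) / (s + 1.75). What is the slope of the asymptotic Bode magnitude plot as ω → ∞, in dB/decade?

With 1 zero and 1 pole, the high-frequency asymptotic slope is 20 × (1 − 1) = 0 dB/decade.

0 dB/decade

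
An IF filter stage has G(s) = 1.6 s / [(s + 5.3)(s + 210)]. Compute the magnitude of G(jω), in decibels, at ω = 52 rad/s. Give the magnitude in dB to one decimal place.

|j52| = 52
|j52 + 5.3| = √(52² + 5.3²) = 52.27
|j52 + 210| = √(52² + 210²) = 216.3
|G(j52)| = 1.6 × 52 / (52.27 × 216.3) = 0.0073576
20 log₁₀(0.0073576) = -42.67 dB

-42.7 dB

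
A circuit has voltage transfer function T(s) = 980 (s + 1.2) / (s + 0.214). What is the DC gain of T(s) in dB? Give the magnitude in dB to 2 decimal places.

74.80 dB

T(0) = 980 × 1.2 / 0.214 = 5495.3
20 log₁₀(5495.3) = 74.800 dB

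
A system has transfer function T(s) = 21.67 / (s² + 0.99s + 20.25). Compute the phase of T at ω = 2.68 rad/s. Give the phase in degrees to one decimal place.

∠[(j2.68)² + 0.99(j2.68) + 20.25] = ∠[13.068 + j2.6532] = 11.48°
∠T(j2.68) = −11.48° = -11.48°

-11.5 deg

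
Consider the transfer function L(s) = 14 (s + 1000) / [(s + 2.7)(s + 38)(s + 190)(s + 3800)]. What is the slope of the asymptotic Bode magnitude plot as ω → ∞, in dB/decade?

With 1 zero and 4 poles, the high-frequency asymptotic slope is 20 × (1 − 4) = -60 dB/decade.

-60 dB/decade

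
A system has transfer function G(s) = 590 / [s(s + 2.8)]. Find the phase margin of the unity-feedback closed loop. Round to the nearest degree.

Gain crossover: |G(jω)| = 1 at ω ≈ 24.2 rad/s.
∠G(j24.2) = −90° − arctan(24.2/2.8) ≈ -173.40°
PM = 180° + (-173.40°) = 6.60°

7 deg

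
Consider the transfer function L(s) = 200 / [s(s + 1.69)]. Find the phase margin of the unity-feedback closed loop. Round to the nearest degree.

Gain crossover: |L(jω)| = 1 at ω ≈ 14.1 rad/s.
∠L(j14.1) = −90° − arctan(14.1/1.69) ≈ -173.16°
PM = 180° + (-173.16°) = 6.84°

7°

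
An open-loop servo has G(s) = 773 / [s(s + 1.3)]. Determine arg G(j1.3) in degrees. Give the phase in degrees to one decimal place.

-135.0°

∠(j1.3 + 1.3) = arctan(1.3/1.3) = 45.00°
∠(j1.3) = 90.00°
∠G(j1.3) = − (45.00° + 90.00°) = -135.00°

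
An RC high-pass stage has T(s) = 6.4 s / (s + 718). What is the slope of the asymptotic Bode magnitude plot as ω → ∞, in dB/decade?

With 1 zero and 1 pole, the high-frequency asymptotic slope is 20 × (1 − 1) = 0 dB/decade.

0 dB/decade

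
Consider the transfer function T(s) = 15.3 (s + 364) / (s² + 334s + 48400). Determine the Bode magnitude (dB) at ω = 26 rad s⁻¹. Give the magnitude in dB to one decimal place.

-18.8 dB

|j26 + 364| = √(26² + 364²) = 364.9
|(j26)² + 334(j26) + 48400| = |47724 + j8684| = 4.851e+04
|T(j26)| = 15.3 × 364.9 / 4.851e+04 = 0.1151
20 log₁₀(0.1151) = -18.78 dB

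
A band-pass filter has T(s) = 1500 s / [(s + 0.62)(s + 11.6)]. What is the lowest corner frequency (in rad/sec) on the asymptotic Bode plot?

0.62 rad/sec

Break frequencies occur at each pole and zero magnitude: 0.62 rad/sec, 11.6 rad/sec.
The lowest is 0.62 rad/sec.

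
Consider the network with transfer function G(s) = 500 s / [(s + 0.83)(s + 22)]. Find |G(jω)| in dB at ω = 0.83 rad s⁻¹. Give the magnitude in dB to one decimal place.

24.1 dB

|j0.83| = 0.83
|j0.83 + 0.83| = √(0.83² + 0.83²) = 1.174
|j0.83 + 22| = √(0.83² + 22²) = 22.02
|G(j0.83)| = 500 × 0.83 / (1.174 × 22.02) = 16.059
20 log₁₀(16.059) = 24.11 dB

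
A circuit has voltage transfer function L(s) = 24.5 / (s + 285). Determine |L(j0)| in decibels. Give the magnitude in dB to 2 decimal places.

-21.31 dB

L(0) = 24.5 / 285 = 0.085965
20 log₁₀(0.085965) = -21.314 dB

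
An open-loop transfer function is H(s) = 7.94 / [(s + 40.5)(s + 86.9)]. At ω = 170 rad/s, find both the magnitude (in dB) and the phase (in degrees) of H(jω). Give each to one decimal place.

|j170 + 40.5| = √(170² + 40.5²) = 174.8
|j170 + 86.9| = √(170² + 86.9²) = 190.9
|H(j170)| = 7.94 / (174.8 × 190.9) = 0.00023797
20 log₁₀(0.00023797) = -72.47 dB
∠(j170 + 40.5) = arctan(170/40.5) = 76.60°
∠(j170 + 86.9) = arctan(170/86.9) = 62.92°
∠H(j170) = − (76.60° + 62.92°) = -139.52°

|H| = -72.5 dB, ∠H = -139.5 deg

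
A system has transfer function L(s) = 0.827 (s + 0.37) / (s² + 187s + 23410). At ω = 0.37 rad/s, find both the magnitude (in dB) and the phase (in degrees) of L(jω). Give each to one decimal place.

|j0.37 + 0.37| = √(0.37² + 0.37²) = 0.5233
|(j0.37)² + 187(j0.37) + 23410| = |23410 + j69.19| = 2.341e+04
|L(j0.37)| = 0.827 × 0.5233 / 2.341e+04 = 1.8485e-05
20 log₁₀(1.8485e-05) = -94.66 dB
∠(j0.37 + 0.37) = arctan(0.37/0.37) = 45.00°
∠[(j0.37)² + 187(j0.37) + 23410] = ∠[23410 + j69.19] = 0.17°
∠L(j0.37) = 45.00° − 0.17° = 44.83°

|L| = -94.7 dB, ∠L = 44.8°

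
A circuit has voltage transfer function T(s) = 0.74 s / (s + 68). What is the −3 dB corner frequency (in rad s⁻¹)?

68 rad s⁻¹

For a single-pole high-pass, the −3 dB point is at the pole: ω = 68 rad s⁻¹.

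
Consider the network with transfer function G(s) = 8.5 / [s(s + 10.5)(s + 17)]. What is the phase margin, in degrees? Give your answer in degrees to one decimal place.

89.6 deg

Gain crossover: |G(jω)| = 1 at ω ≈ 0.0476 rad/sec.
∠G(j0.0476) = −90° − arctan(0.0476/10.5) − arctan(0.0476/17) ≈ -90.42°
PM = 180° + (-90.42°) = 89.58°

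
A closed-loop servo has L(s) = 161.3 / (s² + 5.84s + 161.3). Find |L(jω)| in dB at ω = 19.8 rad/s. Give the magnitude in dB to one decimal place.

|(j19.8)² + 5.84(j19.8) + 161.3| = |-230.74 + j115.63| = 258.1
|L(j19.8)| = 161.3 / 258.1 = 0.62497
20 log₁₀(0.62497) = -4.08 dB

-4.1 dB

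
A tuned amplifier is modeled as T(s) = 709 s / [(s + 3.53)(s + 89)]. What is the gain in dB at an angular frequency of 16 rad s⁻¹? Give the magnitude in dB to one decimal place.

|j16| = 16
|j16 + 3.53| = √(16² + 3.53²) = 16.38
|j16 + 89| = √(16² + 89²) = 90.43
|T(j16)| = 709 × 16 / (16.38 × 90.43) = 7.6565
20 log₁₀(7.6565) = 17.68 dB

17.7 dB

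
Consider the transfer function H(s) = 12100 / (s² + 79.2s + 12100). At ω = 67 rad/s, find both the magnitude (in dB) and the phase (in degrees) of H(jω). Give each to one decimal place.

|(j67)² + 79.2(j67) + 12100| = |7611 + j5306.4| = 9278
|H(j67)| = 12100 / 9278 = 1.3041
20 log₁₀(1.3041) = 2.31 dB
∠[(j67)² + 79.2(j67) + 12100] = ∠[7611 + j5306.4] = 34.88°
∠H(j67) = −34.88° = -34.88°

|H| = 2.3 dB, ∠H = -34.9°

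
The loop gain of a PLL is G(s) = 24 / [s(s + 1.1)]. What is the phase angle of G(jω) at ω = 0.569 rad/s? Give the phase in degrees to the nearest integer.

∠(j0.569 + 1.1) = arctan(0.569/1.1) = 27.35°
∠(j0.569) = 90.00°
∠G(j0.569) = − (27.35° + 90.00°) = -117.35°

-117°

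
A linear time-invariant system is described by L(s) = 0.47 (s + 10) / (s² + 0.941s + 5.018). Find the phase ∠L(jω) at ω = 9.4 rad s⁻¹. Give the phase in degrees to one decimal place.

-130.7°

∠(j9.4 + 10) = arctan(9.4/10) = 43.23°
∠[(j9.4)² + 0.941(j9.4) + 5.018] = ∠[-83.342 + j8.8454] = 173.94°
∠L(j9.4) = 43.23° − 173.94° = -130.71°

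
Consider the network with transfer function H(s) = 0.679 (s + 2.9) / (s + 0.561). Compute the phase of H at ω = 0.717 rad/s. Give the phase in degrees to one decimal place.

∠(j0.717 + 2.9) = arctan(0.717/2.9) = 13.89°
∠(j0.717 + 0.561) = arctan(0.717/0.561) = 51.96°
∠H(j0.717) = 13.89° − 51.96° = -38.07°

-38.1°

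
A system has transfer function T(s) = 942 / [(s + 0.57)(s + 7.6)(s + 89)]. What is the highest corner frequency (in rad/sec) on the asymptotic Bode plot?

89 rad/sec

Break frequencies occur at each pole and zero magnitude: 0.57 rad/sec, 7.6 rad/sec, 89 rad/sec.
The highest is 89 rad/sec.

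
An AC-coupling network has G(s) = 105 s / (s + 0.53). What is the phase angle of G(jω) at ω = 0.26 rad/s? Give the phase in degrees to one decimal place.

∠(j0.26) = 90.00°
∠(j0.26 + 0.53) = arctan(0.26/0.53) = 26.13°
∠G(j0.26) = 90.00° − 26.13° = 63.87°

63.9°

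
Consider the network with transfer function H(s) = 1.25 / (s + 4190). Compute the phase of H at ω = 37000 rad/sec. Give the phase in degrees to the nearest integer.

-84 deg

∠(j37000 + 4190) = arctan(37000/4190) = 83.54°
∠H(j37000) = −83.54° = -83.54°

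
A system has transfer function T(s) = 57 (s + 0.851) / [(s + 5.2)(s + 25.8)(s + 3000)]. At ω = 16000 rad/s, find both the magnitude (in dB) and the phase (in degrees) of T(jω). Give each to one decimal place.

|j16000 + 0.851| = √(16000² + 0.851²) = 1.6e+04
|j16000 + 5.2| = √(16000² + 5.2²) = 1.6e+04
|j16000 + 25.8| = √(16000² + 25.8²) = 1.6e+04
|j16000 + 3000| = √(16000² + 3000²) = 1.628e+04
|T(j16000)| = 57 × 1.6e+04 / (1.6e+04 × 1.6e+04 × 1.628e+04) = 2.1884e-07
20 log₁₀(2.1884e-07) = -133.20 dB
∠(j16000 + 0.851) = arctan(16000/0.851) = 90.00°
∠(j16000 + 5.2) = arctan(16000/5.2) = 89.98°
∠(j16000 + 25.8) = arctan(16000/25.8) = 89.91°
∠(j16000 + 3000) = arctan(16000/3000) = 79.38°
∠T(j16000) = 90.00° − (89.98° + 89.91° + 79.38°) = -169.27°

|T| = -133.2 dB, ∠T = -169.3°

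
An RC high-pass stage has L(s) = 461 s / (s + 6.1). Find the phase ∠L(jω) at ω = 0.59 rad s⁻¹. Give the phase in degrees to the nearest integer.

∠(j0.59) = 90.00°
∠(j0.59 + 6.1) = arctan(0.59/6.1) = 5.52°
∠L(j0.59) = 90.00° − 5.52° = 84.48°

84°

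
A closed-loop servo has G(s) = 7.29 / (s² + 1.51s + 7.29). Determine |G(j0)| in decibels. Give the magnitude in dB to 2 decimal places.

G(0) = 7.29 / 7.29 = 1
20 log₁₀(1) = 0.000 dB

0.00 dB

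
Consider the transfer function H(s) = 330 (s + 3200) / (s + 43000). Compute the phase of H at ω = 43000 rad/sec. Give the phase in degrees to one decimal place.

∠(j43000 + 3200) = arctan(43000/3200) = 85.74°
∠(j43000 + 43000) = arctan(43000/43000) = 45.00°
∠H(j43000) = 85.74° − 45.00° = 40.74°

40.7°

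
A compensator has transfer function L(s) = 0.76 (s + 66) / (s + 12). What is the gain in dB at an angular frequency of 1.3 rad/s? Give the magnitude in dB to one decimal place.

12.4 dB

|j1.3 + 66| = √(1.3² + 66²) = 66.01
|j1.3 + 12| = √(1.3² + 12²) = 12.07
|L(j1.3)| = 0.76 × 66.01 / 12.07 = 4.1565
20 log₁₀(4.1565) = 12.37 dB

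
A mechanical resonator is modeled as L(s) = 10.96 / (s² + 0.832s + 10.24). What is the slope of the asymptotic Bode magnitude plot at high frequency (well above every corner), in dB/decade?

-40 dB/decade

With 0 zeros and 2 poles, the high-frequency asymptotic slope is 20 × (0 − 2) = -40 dB/decade.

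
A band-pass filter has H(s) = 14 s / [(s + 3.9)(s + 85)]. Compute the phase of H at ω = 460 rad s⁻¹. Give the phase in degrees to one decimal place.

-79.0°

∠(j460) = 90.00°
∠(j460 + 3.9) = arctan(460/3.9) = 89.51°
∠(j460 + 85) = arctan(460/85) = 79.53°
∠H(j460) = 90.00° − (89.51° + 79.53°) = -79.05°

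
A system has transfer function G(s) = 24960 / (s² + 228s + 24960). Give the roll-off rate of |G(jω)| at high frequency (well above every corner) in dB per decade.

With 0 zeros and 2 poles, the high-frequency asymptotic slope is 20 × (0 − 2) = -40 dB/decade.

-40 dB/decade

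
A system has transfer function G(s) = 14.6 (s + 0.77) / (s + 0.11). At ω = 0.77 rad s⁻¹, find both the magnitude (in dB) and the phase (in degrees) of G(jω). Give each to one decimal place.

|j0.77 + 0.77| = √(0.77² + 0.77²) = 1.089
|j0.77 + 0.11| = √(0.77² + 0.11²) = 0.7778
|G(j0.77)| = 14.6 × 1.089 / 0.7778 = 20.44
20 log₁₀(20.44) = 26.21 dB
∠(j0.77 + 0.77) = arctan(0.77/0.77) = 45.00°
∠(j0.77 + 0.11) = arctan(0.77/0.11) = 81.87°
∠G(j0.77) = 45.00° − 81.87° = -36.87°

|G| = 26.2 dB, ∠G = -36.9°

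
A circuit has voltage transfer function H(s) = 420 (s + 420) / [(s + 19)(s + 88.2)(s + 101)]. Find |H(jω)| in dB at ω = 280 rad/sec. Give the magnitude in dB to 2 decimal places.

-41.26 dB

|j280 + 420| = √(280² + 420²) = 504.8
|j280 + 19| = √(280² + 19²) = 280.6
|j280 + 88.2| = √(280² + 88.2²) = 293.6
|j280 + 101| = √(280² + 101²) = 297.7
|H(j280)| = 420 × 504.8 / (280.6 × 293.6 × 297.7) = 0.0086452
20 log₁₀(0.0086452) = -41.265 dB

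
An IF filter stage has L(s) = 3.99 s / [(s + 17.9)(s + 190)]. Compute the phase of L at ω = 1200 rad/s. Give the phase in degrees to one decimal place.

-80.1°

∠(j1200) = 90.00°
∠(j1200 + 17.9) = arctan(1200/17.9) = 89.15°
∠(j1200 + 190) = arctan(1200/190) = 81.00°
∠L(j1200) = 90.00° − (89.15° + 81.00°) = -80.15°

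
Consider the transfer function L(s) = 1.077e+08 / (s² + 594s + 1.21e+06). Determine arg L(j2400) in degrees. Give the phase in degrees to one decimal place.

∠[(j2400)² + 594(j2400) + 1.21e+06] = ∠[-4.55e+06 + j1.4256e+06] = 162.60°
∠L(j2400) = −162.60° = -162.60°

-162.6 deg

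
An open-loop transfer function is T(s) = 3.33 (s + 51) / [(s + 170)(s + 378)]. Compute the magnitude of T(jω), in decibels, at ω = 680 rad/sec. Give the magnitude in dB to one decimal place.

-47.6 dB

|j680 + 51| = √(680² + 51²) = 681.9
|j680 + 170| = √(680² + 170²) = 700.9
|j680 + 378| = √(680² + 378²) = 778
|T(j680)| = 3.33 × 681.9 / (700.9 × 778) = 0.0041641
20 log₁₀(0.0041641) = -47.61 dB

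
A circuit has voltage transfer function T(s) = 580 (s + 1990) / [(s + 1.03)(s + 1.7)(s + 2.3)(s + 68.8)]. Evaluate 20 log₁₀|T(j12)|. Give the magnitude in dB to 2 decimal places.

|j12 + 1990| = √(12² + 1990²) = 1990
|j12 + 1.03| = √(12² + 1.03²) = 12.04
|j12 + 1.7| = √(12² + 1.7²) = 12.12
|j12 + 2.3| = √(12² + 2.3²) = 12.22
|j12 + 68.8| = √(12² + 68.8²) = 69.84
|T(j12)| = 580 × 1990 / (12.04 × 12.12 × 12.22 × 69.84) = 9.2663
20 log₁₀(9.2663) = 19.338 dB

19.34 dB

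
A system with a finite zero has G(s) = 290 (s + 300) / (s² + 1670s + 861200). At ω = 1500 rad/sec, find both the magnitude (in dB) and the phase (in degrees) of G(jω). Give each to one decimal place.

|G| = -16.2 dB, ∠G = -40.3°

|j1500 + 300| = √(1500² + 300²) = 1530
|(j1500)² + 1670(j1500) + 861200| = |-1.3888e+06 + j2.505e+06| = 2.864e+06
|G(j1500)| = 290 × 1530 / 2.864e+06 = 0.15488
20 log₁₀(0.15488) = -16.20 dB
∠(j1500 + 300) = arctan(1500/300) = 78.69°
∠[(j1500)² + 1670(j1500) + 861200] = ∠[-1.3888e+06 + j2.505e+06] = 119.00°
∠G(j1500) = 78.69° − 119.00° = -40.31°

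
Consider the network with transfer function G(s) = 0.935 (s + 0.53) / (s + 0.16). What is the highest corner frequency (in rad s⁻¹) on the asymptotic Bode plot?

Break frequencies occur at each pole and zero magnitude: 0.16 rad s⁻¹, 0.53 rad s⁻¹.
The highest is 0.53 rad s⁻¹.

0.53 rad s⁻¹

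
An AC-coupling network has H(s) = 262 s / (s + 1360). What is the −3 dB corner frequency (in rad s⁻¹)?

1360 rad s⁻¹

For a single-pole high-pass, the −3 dB point is at the pole: ω = 1360 rad s⁻¹.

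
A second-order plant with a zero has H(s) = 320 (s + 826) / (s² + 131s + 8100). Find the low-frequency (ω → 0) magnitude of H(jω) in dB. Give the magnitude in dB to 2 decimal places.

30.27 dB

H(0) = 320 × 826 / 8100 = 32.632
20 log₁₀(32.632) = 30.273 dB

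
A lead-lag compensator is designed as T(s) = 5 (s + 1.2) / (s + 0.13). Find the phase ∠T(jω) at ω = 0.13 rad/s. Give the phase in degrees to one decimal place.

∠(j0.13 + 1.2) = arctan(0.13/1.2) = 6.18°
∠(j0.13 + 0.13) = arctan(0.13/0.13) = 45.00°
∠T(j0.13) = 6.18° − 45.00° = -38.82°

-38.8°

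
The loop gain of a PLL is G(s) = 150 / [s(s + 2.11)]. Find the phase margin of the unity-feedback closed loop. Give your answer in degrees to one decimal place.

9.8°

Gain crossover: |G(jω)| = 1 at ω ≈ 12.2 rad/s.
∠G(j12.2) = −90° − arctan(12.2/2.11) ≈ -170.15°
PM = 180° + (-170.15°) = 9.85°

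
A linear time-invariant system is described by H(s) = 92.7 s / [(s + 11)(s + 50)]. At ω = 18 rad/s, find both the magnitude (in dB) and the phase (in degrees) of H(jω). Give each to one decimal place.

|H| = 3.5 dB, ∠H = 11.6°

|j18| = 18
|j18 + 11| = √(18² + 11²) = 21.1
|j18 + 50| = √(18² + 50²) = 53.14
|H(j18)| = 92.7 × 18 / (21.1 × 53.14) = 1.4885
20 log₁₀(1.4885) = 3.45 dB
∠(j18) = 90.00°
∠(j18 + 11) = arctan(18/11) = 58.57°
∠(j18 + 50) = arctan(18/50) = 19.80°
∠H(j18) = 90.00° − (58.57° + 19.80°) = 11.63°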